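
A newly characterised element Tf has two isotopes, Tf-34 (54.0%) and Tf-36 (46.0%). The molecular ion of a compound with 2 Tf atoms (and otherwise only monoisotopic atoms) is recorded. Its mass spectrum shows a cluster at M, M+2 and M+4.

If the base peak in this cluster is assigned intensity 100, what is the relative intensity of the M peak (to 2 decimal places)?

58.70

(0.540 + 0.460)^2 gives M 0.2916, M+2 0.4968, M+4 0.2116; the largest is M+2.
P(M+2) = C(2,1) × 0.540^1 × 0.460^1 = 2 × 0.5400 × 0.4600 = 0.496800 (base)
P(M) = C(2,0) × 0.540^2 × 0.460^0 = 1 × 0.2916 × 1.0000 = 0.291600
Relative intensity = 0.291600 / 0.496800 × 100 = 58.70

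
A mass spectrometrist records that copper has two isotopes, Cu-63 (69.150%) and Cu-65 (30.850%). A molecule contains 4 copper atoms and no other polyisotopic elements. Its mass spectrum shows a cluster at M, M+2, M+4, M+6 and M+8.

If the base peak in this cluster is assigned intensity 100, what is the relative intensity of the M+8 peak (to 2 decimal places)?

(0.69150 + 0.30850)^4 gives M 0.2286, M+2 0.4080, M+4 0.2731, M+6 0.0812, M+8 0.0091; the largest is M+2.
P(M+2) = C(4,1) × 0.69150^3 × 0.30850^1 = 4 × 0.33065611 × 0.3085 = 0.408030 (base)
P(M+8) = C(4,4) × 0.69150^0 × 0.30850^4 = 1 × 1.0000 × 0.00905776 = 0.009058
Relative intensity = 0.009058 / 0.408030 × 100 = 2.22

2.22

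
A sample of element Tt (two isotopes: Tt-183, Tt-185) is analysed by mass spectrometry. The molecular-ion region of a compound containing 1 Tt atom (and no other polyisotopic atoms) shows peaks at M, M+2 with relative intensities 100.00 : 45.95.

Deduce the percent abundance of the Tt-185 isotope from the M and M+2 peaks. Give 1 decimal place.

Let p = fractional abundance of Tt-183. I(M+2)/I(M) = [C(1,1)·p^0·(1−p)] / p^1 = 1·(1−p)/p = 45.95/100.00 = 0.4595
(1−p)/p = 0.4595/1 = 0.4595  ⇒  p = 1/(1 + 0.4595) = 0.6852
Tt-183: 68.5%, Tt-185: 31.5%.

31.5%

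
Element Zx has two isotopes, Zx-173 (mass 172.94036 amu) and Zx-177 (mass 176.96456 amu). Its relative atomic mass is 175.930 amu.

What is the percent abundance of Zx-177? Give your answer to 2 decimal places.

Writing the weighted mean with unknown fraction x of Zx-173:
172.94036·x + 176.96456·(1 − x) = 175.930
(172.94036 − 176.96456)·x = 175.930 − 176.96456
x = -1.03456 / -4.02420 = 0.25708 → 25.71% Zx-173, 74.29% Zx-177.

74.29%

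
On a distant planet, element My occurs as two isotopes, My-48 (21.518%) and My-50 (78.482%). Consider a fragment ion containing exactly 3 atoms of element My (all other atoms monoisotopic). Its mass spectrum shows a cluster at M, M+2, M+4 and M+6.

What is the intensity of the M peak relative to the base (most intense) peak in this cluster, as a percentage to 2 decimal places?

(0.21518 + 0.78482)^3 gives M 0.0100, M+2 0.1090, M+4 0.3976, M+6 0.4834; the largest is M+6.
P(M+6) = C(3,3) × 0.21518^0 × 0.78482^3 = 1 × 1.0000 × 0.48340394 = 0.483404 (base)
P(M) = C(3,0) × 0.21518^3 × 0.78482^0 = 1 × 0.00996336 × 1.0000 = 0.009963
Relative intensity = 0.009963 / 0.483404 × 100 = 2.06

2.06%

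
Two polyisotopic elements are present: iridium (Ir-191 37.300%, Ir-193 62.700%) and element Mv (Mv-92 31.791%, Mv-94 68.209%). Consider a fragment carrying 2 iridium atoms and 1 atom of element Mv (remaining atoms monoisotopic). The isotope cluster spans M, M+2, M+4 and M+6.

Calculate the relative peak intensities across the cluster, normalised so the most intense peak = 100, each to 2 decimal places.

9.96 : 54.86 : 100.00 : 60.39

Iridium pattern (n=2): 0.139129 : 0.467742 : 0.393129
Element Mv pattern (n=1): 0.31791 : 0.68209
Convolve the two distributions (both contribute in 2-u steps):
  M: 0.139129×0.31791 = 0.044231
  M+2: 0.139129×0.68209 + 0.467742×0.31791 = 0.243598
  M+4: 0.467742×0.68209 + 0.393129×0.31791 = 0.444022
  M+6: 0.393129×0.68209 = 0.268149
Scale to base peak (0.444022) = 100: 9.96 : 54.86 : 100.00 : 60.39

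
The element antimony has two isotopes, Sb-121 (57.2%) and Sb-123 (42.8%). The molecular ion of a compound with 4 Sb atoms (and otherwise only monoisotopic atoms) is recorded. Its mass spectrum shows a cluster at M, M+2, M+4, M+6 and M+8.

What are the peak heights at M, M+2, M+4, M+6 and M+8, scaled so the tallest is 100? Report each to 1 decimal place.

Expanding (0.572 + 0.428)^4:
P(M) = 0.572^4 = 0.107049
P(M+2) = 4 × 0.572^3 × 0.428^1 = 0.320400
P(M+4) = 6 × 0.572^2 × 0.428^2 = 0.359609
P(M+6) = 4 × 0.572^1 × 0.428^3 = 0.179385
P(M+8) = 0.428^4 = 0.033556
The M+4 peak is largest (0.359609); scaling to 100 gives 29.8 : 89.1 : 100.0 : 49.9 : 9.3.

29.8 : 89.1 : 100.0 : 49.9 : 9.3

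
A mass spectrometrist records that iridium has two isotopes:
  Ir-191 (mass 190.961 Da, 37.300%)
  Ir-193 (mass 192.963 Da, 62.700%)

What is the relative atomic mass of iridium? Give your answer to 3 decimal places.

Average mass = Σ (abundance × isotope mass) = 0.37300 × 190.961 + 0.62700 × 192.963
= 71.2285 + 120.9878 = 192.2163 Da

192.216 Da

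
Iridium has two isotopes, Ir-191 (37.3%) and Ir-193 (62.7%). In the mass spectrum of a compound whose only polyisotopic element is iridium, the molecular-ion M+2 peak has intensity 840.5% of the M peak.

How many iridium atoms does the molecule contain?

5

The M+2/M ratio from n Ir atoms is n · q/p = n · 0.627/0.373.
n = 8.405 × 0.373/0.627 = 5.00 ≈ 5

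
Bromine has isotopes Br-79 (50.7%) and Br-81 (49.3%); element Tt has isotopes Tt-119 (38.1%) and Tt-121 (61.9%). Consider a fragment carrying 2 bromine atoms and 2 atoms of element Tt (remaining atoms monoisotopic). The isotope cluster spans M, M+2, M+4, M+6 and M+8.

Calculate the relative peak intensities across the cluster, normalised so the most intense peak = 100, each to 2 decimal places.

Bromine pattern (n=2): 0.257049 : 0.499902 : 0.243049
Element Tt pattern (n=2): 0.145161 : 0.471678 : 0.383161
Convolve the two distributions (both contribute in 2-u steps):
  M: 0.257049×0.145161 = 0.037313
  M+2: 0.257049×0.471678 + 0.499902×0.145161 = 0.193811
  M+4: 0.257049×0.383161 + 0.499902×0.471678 + 0.243049×0.145161 = 0.369565
  M+6: 0.499902×0.383161 + 0.243049×0.471678 = 0.306184
  M+8: 0.243049×0.383161 = 0.093127
Scale to base peak (0.369565) = 100: 10.10 : 52.44 : 100.00 : 82.85 : 25.20

10.10 : 52.44 : 100.00 : 82.85 : 25.20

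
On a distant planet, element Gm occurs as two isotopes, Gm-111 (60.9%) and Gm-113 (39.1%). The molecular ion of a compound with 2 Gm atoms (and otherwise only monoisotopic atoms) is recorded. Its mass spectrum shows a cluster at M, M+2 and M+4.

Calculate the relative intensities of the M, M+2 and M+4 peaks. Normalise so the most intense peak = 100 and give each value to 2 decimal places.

77.88 : 100.00 : 32.10

Expanding (0.609 + 0.391)^2:
P(M) = 0.609^2 = 0.370881
P(M+2) = 2 × 0.609^1 × 0.391^1 = 0.476238
P(M+4) = 0.391^2 = 0.152881
The M+2 peak is largest (0.476238); scaling to 100 gives 77.88 : 100.00 : 32.10.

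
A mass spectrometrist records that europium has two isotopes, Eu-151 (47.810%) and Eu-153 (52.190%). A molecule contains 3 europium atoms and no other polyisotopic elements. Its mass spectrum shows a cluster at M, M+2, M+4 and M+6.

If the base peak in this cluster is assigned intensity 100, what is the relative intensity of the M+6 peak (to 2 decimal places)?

Term probabilities: M 0.1093, M+2 0.3579, M+4 0.3907, M+6 0.1422. Base peak = M+4.
P(M+4) = C(3,2) × 0.47810^1 × 0.52190^2 = 3 × 0.4781 × 0.27237961 = 0.390674 (base)
P(M+6) = C(3,3) × 0.47810^0 × 0.52190^3 = 1 × 1.0000 × 0.14215492 = 0.142155
Relative intensity = 0.142155 / 0.390674 × 100 = 36.39

36.39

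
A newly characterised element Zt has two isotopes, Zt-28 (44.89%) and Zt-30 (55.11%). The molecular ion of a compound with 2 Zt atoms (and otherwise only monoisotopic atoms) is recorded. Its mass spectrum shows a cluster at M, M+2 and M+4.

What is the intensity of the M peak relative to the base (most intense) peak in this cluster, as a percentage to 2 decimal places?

Term probabilities: M 0.2015, M+2 0.4948, M+4 0.3037. Base peak = M+2.
P(M+2) = C(2,1) × 0.4489^1 × 0.5511^1 = 2 × 0.4489 × 0.5511 = 0.494778 (base)
P(M) = C(2,0) × 0.4489^2 × 0.5511^0 = 1 × 0.20151121 × 1.0000 = 0.201511
Relative intensity = 0.201511 / 0.494778 × 100 = 40.73

40.73%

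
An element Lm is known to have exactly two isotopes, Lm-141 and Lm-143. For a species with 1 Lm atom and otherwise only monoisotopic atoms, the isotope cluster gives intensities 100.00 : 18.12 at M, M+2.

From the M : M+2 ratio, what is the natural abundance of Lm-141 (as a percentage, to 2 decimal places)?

Write p for the Lm-141 fraction. I(M+2)/I(M) = [C(1,1)·p^0·(1−p)] / p^1 = 1·(1−p)/p = 18.12/100.00 = 0.1812
(1−p)/p = 0.1812/1 = 0.1812  ⇒  p = 1/(1 + 0.1812) = 0.8466
Lm-141: 84.66%, Lm-143: 15.34%.

84.66%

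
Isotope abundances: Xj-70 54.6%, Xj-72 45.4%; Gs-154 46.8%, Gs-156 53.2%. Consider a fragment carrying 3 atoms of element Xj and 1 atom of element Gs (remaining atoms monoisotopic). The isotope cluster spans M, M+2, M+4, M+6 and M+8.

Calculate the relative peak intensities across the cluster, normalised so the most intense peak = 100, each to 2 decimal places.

20.37 : 73.96 : 100.00 : 59.73 : 13.31

Element Xj pattern (n=3): 0.16277134 : 0.40603399 : 0.33761801 : 0.09357666
Element Gs pattern (n=1): 0.4680 : 0.5320
Convolve the two distributions (both contribute in 2-u steps):
  M: 0.16277134×0.4680 = 0.076177
  M+2: 0.16277134×0.5320 + 0.40603399×0.4680 = 0.276618
  M+4: 0.40603399×0.5320 + 0.33761801×0.4680 = 0.374015
  M+6: 0.33761801×0.5320 + 0.09357666×0.4680 = 0.223407
  M+8: 0.09357666×0.5320 = 0.049783
Scale to base peak (0.374015) = 100: 20.37 : 73.96 : 100.00 : 59.73 : 13.31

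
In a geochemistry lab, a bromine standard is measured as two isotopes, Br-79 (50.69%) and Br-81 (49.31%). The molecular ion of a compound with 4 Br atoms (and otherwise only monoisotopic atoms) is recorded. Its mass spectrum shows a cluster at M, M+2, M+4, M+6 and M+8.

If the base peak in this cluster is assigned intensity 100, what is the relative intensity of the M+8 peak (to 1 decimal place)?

Binomial terms of (0.5069 + 0.4931)^4: M 0.0660, M+2 0.2569, M+4 0.3749, M+6 0.2431, M+8 0.0591 → M+4 is the base peak.
P(M+4) = C(4,2) × 0.5069^2 × 0.4931^2 = 6 × 0.25694761 × 0.24314761 = 0.374857 (base)
P(M+8) = C(4,4) × 0.5069^0 × 0.4931^4 = 1 × 1.0000 × 0.05912076 = 0.059121
Relative intensity = 0.059121 / 0.374857 × 100 = 15.8

15.8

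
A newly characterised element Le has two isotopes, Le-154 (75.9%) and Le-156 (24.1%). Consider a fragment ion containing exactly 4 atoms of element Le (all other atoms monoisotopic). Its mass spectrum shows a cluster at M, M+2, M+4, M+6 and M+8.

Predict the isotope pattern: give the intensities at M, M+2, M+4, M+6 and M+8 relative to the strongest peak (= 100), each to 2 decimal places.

78.73 : 100.00 : 47.63 : 10.08 : 0.80

The 4 Le atoms are independent, so intensities follow the terms of (0.759 + 0.241)^4.
P(M) = 0.759^4 = 0.331869
P(M+2) = 4 × 0.759^3 × 0.241^1 = 0.421505
P(M+4) = 6 × 0.759^2 × 0.241^2 = 0.200756
P(M+6) = 4 × 0.759^1 × 0.241^3 = 0.042496
P(M+8) = 0.241^4 = 0.003373
The M+2 peak is largest (0.421505); scaling to 100 gives 78.73 : 100.00 : 47.63 : 10.08 : 0.80.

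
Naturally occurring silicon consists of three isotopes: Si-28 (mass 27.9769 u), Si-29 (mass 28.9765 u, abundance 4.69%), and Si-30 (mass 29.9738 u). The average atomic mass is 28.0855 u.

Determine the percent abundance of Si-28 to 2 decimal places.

The remaining 95.31% is split between Si-28 (fraction x) and Si-30 (fraction 0.9531 − x).
Substituting: 27.9769x + 29.9738(0.9531 − x) = 26.72650215
(27.9769 − 29.9738)x = -1.84152663  ⇒  x = 0.92219, y = 0.03091
Si-28: 92.22%, Si-30: 3.09%.

92.22%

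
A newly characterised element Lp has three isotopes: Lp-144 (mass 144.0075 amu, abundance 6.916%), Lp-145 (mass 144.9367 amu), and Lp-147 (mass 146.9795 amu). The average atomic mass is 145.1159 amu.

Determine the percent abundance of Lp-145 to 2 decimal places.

81.17%

The remaining 93.084% is split between Lp-145 (fraction x) and Lp-147 (fraction 0.93084 − x).
Substituting: 144.9367x + 146.9795(0.93084 − x) = 135.1563413
(144.9367 − 146.9795)x = -1.65805648  ⇒  x = 0.81166, y = 0.11918
Lp-145: 81.17%, Lp-147: 11.92%.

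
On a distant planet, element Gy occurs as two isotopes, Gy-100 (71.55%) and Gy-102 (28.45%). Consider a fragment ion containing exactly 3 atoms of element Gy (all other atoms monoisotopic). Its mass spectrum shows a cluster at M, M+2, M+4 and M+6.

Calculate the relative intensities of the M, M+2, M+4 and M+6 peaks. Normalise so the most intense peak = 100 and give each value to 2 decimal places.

83.83 : 100.00 : 39.76 : 5.27

Expanding (0.7155 + 0.2845)^3:
P(M) = 0.7155^3 = 0.366293
P(M+2) = 3 × 0.7155^2 × 0.2845^1 = 0.436941
P(M+4) = 3 × 0.7155^1 × 0.2845^2 = 0.173738
P(M+6) = 0.2845^3 = 0.023028
The M+2 peak is largest (0.436941); scaling to 100 gives 83.83 : 100.00 : 39.76 : 5.27.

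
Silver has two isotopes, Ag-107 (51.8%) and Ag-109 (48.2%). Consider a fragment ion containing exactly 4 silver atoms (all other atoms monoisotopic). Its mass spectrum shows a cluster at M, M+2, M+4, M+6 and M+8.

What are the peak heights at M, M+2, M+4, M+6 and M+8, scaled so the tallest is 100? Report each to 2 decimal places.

Each Ag atom is independently Ag-107 (p = 0.518) or Ag-109 (q = 0.482); the cluster is the binomial expansion (p + q)^4.
P(M) = 0.518^4 = 0.071998
P(M+2) = 4 × 0.518^3 × 0.482^1 = 0.267976
P(M+4) = 6 × 0.518^2 × 0.482^2 = 0.374029
P(M+6) = 4 × 0.518^1 × 0.482^3 = 0.232023
P(M+8) = 0.482^4 = 0.053974
The M+4 peak is largest (0.374029); scaling to 100 gives 19.25 : 71.65 : 100.00 : 62.03 : 14.43.

19.25 : 71.65 : 100.00 : 62.03 : 14.43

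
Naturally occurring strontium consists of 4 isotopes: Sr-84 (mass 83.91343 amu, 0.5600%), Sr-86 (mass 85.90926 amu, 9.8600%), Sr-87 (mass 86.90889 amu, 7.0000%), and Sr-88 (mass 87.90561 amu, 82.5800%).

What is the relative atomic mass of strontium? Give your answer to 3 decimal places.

Ar = Σ fᵢ·mᵢ = 0.005600 × 83.91343 + 0.098600 × 85.90926 + 0.070000 × 86.90889 + 0.825800 × 87.90561
= 0.469915 + 8.470653 + 6.083622 + 72.592453 = 87.616643 amu

87.617 amu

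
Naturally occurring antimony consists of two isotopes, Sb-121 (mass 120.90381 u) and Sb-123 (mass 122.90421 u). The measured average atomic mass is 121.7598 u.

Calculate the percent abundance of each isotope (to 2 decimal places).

Writing the weighted mean with unknown fraction x of Sb-121:
120.90381·x + 122.90421·(1 − x) = 121.7598
(120.90381 − 122.90421)·x = 121.7598 − 122.90421
x = -1.14441 / -2.00040 = 0.57209 → 57.21% Sb-121, 42.79% Sb-123.

Sb-121: 57.21%, Sb-123: 42.79%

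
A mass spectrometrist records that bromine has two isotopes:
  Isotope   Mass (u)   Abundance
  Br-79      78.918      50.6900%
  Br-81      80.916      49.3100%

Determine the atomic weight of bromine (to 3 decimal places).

Weight each isotope mass by its fractional abundance: 0.506900 × 78.918 + 0.493100 × 80.916
= 40.0035 + 39.8997 = 79.9032 u

79.903 u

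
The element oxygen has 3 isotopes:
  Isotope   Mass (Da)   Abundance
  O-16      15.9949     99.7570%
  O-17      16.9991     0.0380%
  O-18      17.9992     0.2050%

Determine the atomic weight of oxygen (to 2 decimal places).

16.00 Da

The abundance-weighted mean is 0.997570 × 15.9949 + 0.000380 × 16.9991 + 0.002050 × 17.9992
= 15.95603 + 0.00646 + 0.03690 = 15.99939 Da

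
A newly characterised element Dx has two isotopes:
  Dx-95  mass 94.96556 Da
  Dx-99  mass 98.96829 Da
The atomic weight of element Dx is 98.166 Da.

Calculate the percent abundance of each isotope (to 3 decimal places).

With x = fraction of Dx-95 (so Dx-99 is 1 − x):
94.96556·x + 98.96829·(1 − x) = 98.166
(94.96556 − 98.96829)·x = 98.166 − 98.96829
x = -0.80229 / -4.00273 = 0.20044 → 20.044% Dx-95, 79.956% Dx-99.

Dx-95: 20.044%, Dx-99: 79.956%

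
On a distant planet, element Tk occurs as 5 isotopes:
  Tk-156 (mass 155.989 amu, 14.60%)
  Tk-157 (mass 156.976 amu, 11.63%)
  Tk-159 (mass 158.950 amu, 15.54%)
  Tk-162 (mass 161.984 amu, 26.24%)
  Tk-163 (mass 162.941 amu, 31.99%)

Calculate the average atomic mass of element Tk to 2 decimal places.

160.36 amu

Weight each isotope mass by its fractional abundance: 0.1460 × 155.989 + 0.1163 × 156.976 + 0.1554 × 158.950 + 0.2624 × 161.984 + 0.3199 × 162.941
= 22.7744 + 18.2563 + 24.7008 + 42.5046 + 52.1248 = 160.3609 amu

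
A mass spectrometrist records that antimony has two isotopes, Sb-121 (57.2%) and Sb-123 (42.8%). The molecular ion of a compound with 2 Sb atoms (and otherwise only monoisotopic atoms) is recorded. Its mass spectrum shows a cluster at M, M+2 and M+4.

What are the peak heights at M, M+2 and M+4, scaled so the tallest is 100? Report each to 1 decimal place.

Each Sb atom is independently Sb-121 (p = 0.572) or Sb-123 (q = 0.428); the cluster is the binomial expansion (p + q)^2.
P(M) = 0.572^2 = 0.327184
P(M+2) = 2 × 0.572^1 × 0.428^1 = 0.489632
P(M+4) = 0.428^2 = 0.183184
The M+2 peak is largest (0.489632); scaling to 100 gives 66.8 : 100.0 : 37.4.

66.8 : 100.0 : 37.4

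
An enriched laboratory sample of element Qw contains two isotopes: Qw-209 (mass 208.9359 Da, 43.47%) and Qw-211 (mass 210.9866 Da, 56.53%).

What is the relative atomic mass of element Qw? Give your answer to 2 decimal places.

210.10 Da

Ar = Σ fᵢ·mᵢ = 0.4347 × 208.9359 + 0.5653 × 210.9866
= 90.82444 + 119.27072 = 210.09516 Da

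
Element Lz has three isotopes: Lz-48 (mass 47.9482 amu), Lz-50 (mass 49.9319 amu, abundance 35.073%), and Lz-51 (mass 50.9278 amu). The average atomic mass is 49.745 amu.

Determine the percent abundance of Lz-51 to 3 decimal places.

The remaining 64.927% is split between Lz-48 (fraction x) and Lz-51 (fraction 0.64927 − x).
Substituting: 47.9482x + 50.9278(0.64927 − x) = 32.232384713
(47.9482 − 50.9278)x = -0.833507993  ⇒  x = 0.27974, y = 0.36953
Lz-48: 27.974%, Lz-51: 36.953%.

36.953%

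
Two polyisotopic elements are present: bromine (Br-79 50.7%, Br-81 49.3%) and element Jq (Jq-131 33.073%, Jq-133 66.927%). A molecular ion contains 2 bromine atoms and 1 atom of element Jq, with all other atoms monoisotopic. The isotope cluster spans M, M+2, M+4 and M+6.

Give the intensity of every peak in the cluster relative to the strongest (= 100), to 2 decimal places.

20.49 : 81.30 : 100.00 : 39.20

Bromine pattern (n=2): 0.257049 : 0.499902 : 0.243049
Element Jq pattern (n=1): 0.33073 : 0.66927
Convolve the two distributions (both contribute in 2-u steps):
  M: 0.257049×0.33073 = 0.085014
  M+2: 0.257049×0.66927 + 0.499902×0.33073 = 0.337368
  M+4: 0.499902×0.66927 + 0.243049×0.33073 = 0.414953
  M+6: 0.243049×0.66927 = 0.162665
Scale to base peak (0.414953) = 100: 20.49 : 81.30 : 100.00 : 39.20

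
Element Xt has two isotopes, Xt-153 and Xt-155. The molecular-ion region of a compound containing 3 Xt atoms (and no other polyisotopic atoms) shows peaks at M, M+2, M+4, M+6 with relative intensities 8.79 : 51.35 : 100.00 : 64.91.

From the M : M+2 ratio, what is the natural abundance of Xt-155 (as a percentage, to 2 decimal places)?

66.07%

If p is the fraction of Xt that is Xt-153, then I(M+2)/I(M) = [C(3,1)·p^2·(1−p)] / p^3 = 3·(1−p)/p = 51.35/8.79 = 5.8419
(1−p)/p = 5.8419/3 = 1.9473  ⇒  p = 1/(1 + 1.9473) = 0.3393
Xt-153: 33.93%, Xt-155: 66.07%.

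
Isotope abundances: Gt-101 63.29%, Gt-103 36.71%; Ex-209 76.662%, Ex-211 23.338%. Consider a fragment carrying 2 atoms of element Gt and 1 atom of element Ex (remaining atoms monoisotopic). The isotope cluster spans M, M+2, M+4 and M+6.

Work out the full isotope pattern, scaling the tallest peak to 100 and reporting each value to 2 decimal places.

68.28 : 100.00 : 47.09 : 6.99

Element Gt pattern (n=2): 0.40056241 : 0.46467518 : 0.13476241
Element Ex pattern (n=1): 0.76662 : 0.23338
Convolve the two distributions (both contribute in 2-u steps):
  M: 0.40056241×0.76662 = 0.307079
  M+2: 0.40056241×0.23338 + 0.46467518×0.76662 = 0.449713
  M+4: 0.46467518×0.23338 + 0.13476241×0.76662 = 0.211757
  M+6: 0.13476241×0.23338 = 0.031451
Scale to base peak (0.449713) = 100: 68.28 : 100.00 : 47.09 : 6.99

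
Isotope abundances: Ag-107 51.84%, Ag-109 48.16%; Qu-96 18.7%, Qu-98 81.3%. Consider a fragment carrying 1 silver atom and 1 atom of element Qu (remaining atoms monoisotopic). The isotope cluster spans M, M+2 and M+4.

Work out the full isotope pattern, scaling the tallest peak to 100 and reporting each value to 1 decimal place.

Silver pattern (n=1): 0.5184 : 0.4816
Element Qu pattern (n=1): 0.1870 : 0.8130
Convolve the two distributions (both contribute in 2-u steps):
  M: 0.5184×0.1870 = 0.096941
  M+2: 0.5184×0.8130 + 0.4816×0.1870 = 0.511518
  M+4: 0.4816×0.8130 = 0.391541
Scale to base peak (0.511518) = 100: 19.0 : 100.0 : 76.5

19.0 : 100.0 : 76.5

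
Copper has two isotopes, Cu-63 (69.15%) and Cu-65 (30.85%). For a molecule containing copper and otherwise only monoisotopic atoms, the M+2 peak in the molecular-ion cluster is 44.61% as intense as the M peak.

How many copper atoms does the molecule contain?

1

With n Cu atoms, P(M+2)/P(M) = C(n,1)·p^(n−1)q / p^n = n·q/p = n · 0.3085/0.6915.
n = 0.4461 × 0.6915/0.3085 = 1.00 ≈ 1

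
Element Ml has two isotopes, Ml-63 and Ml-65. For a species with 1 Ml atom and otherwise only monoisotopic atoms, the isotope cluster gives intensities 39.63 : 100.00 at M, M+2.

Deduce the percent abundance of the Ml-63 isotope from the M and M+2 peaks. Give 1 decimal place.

Let p = fractional abundance of Ml-63. I(M+2)/I(M) = [C(1,1)·p^0·(1−p)] / p^1 = 1·(1−p)/p = 100.00/39.63 = 2.5233
(1−p)/p = 2.5233/1 = 2.5233  ⇒  p = 1/(1 + 2.5233) = 0.2838
Ml-63: 28.4%, Ml-65: 71.6%.

28.4%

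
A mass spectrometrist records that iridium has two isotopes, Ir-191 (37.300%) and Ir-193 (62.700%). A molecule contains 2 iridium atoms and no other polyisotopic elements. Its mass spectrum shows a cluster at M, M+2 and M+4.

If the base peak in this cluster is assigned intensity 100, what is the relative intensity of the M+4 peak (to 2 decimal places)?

Term probabilities: M 0.1391, M+2 0.4677, M+4 0.3931. Base peak = M+2.
P(M+2) = C(2,1) × 0.37300^1 × 0.62700^1 = 2 × 0.3730 × 0.6270 = 0.467742 (base)
P(M+4) = C(2,2) × 0.37300^0 × 0.62700^2 = 1 × 1.0000 × 0.393129 = 0.393129
Relative intensity = 0.393129 / 0.467742 × 100 = 84.05

84.05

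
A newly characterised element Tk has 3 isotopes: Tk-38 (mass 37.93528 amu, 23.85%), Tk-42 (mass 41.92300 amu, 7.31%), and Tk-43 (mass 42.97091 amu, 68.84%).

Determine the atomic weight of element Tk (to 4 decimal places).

Ar = Σ fᵢ·mᵢ = 0.2385 × 37.93528 + 0.0731 × 41.92300 + 0.6884 × 42.97091
= 9.047564 + 3.064571 + 29.581174 = 41.693309 amu

41.6933 amu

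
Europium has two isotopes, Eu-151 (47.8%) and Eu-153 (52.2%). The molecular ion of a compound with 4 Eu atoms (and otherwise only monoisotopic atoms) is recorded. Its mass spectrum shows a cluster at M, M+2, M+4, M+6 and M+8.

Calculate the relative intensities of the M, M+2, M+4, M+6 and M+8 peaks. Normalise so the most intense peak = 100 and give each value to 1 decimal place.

14.0 : 61.0 : 100.0 : 72.8 : 19.9

Each Eu atom is independently Eu-151 (p = 0.478) or Eu-153 (q = 0.522); the cluster is the binomial expansion (p + q)^4.
P(M) = 0.478^4 = 0.052205
P(M+2) = 4 × 0.478^3 × 0.522^1 = 0.228042
P(M+4) = 6 × 0.478^2 × 0.522^2 = 0.373549
P(M+6) = 4 × 0.478^1 × 0.522^3 = 0.271956
P(M+8) = 0.522^4 = 0.074248
The M+4 peak is largest (0.373549); scaling to 100 gives 14.0 : 61.0 : 100.0 : 72.8 : 19.9.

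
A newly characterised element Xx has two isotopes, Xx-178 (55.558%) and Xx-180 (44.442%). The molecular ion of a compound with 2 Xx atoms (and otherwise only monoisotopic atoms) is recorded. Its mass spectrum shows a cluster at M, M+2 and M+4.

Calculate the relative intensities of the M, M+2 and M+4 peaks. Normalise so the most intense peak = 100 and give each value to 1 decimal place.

62.5 : 100.0 : 40.0

Each Xx atom is independently Xx-178 (p = 0.55558) or Xx-180 (q = 0.44442); the cluster is the binomial expansion (p + q)^2.
P(M) = 0.55558^2 = 0.308669
P(M+2) = 2 × 0.55558^1 × 0.44442^1 = 0.493822
P(M+4) = 0.44442^2 = 0.197509
The M+2 peak is largest (0.493822); scaling to 100 gives 62.5 : 100.0 : 40.0.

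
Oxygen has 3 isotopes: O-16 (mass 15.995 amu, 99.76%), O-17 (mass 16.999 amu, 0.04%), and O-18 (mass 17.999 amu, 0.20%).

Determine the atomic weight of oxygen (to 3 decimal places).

Ar = Σ fᵢ·mᵢ = 0.9976 × 15.995 + 0.0004 × 16.999 + 0.0020 × 17.999
= 15.9566 + 0.0068 + 0.0360 = 15.9994 amu

15.999 amu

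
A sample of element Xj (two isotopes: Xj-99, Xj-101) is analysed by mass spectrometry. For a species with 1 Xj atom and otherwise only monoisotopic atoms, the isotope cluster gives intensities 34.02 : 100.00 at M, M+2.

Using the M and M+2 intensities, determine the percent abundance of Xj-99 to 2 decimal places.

25.38%

Write p for the Xj-99 fraction. I(M+2)/I(M) = [C(1,1)·p^0·(1−p)] / p^1 = 1·(1−p)/p = 100.00/34.02 = 2.9394
(1−p)/p = 2.9394/1 = 2.9394  ⇒  p = 1/(1 + 2.9394) = 0.2538
Xj-99: 25.38%, Xj-101: 74.62%.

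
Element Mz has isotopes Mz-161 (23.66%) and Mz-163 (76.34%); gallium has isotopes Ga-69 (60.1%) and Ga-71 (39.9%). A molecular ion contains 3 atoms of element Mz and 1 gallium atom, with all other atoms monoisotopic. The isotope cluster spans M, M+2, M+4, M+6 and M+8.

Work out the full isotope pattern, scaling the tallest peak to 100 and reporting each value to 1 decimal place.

Element Mz pattern (n=3): 0.01324476 : 0.12820439 : 0.41365693 : 0.44489392
Gallium pattern (n=1): 0.6010 : 0.3990
Convolve the two distributions (both contribute in 2-u steps):
  M: 0.01324476×0.6010 = 0.007960
  M+2: 0.01324476×0.3990 + 0.12820439×0.6010 = 0.082335
  M+4: 0.12820439×0.3990 + 0.41365693×0.6010 = 0.299761
  M+6: 0.41365693×0.3990 + 0.44489392×0.6010 = 0.432430
  M+8: 0.44489392×0.3990 = 0.177513
Scale to base peak (0.432430) = 100: 1.8 : 19.0 : 69.3 : 100.0 : 41.1

1.8 : 19.0 : 69.3 : 100.0 : 41.1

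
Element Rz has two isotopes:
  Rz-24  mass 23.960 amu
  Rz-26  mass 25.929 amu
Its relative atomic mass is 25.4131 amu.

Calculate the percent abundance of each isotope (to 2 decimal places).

Let x be the fractional abundance of Rz-24; then Rz-26 has abundance 1 − x.
23.960·x + 25.929·(1 − x) = 25.4131
(23.960 − 25.929)·x = 25.4131 − 25.929
x = -0.5159 / -1.969 = 0.26201 → 26.20% Rz-24, 73.80% Rz-26.

Rz-24: 26.20%, Rz-26: 73.80%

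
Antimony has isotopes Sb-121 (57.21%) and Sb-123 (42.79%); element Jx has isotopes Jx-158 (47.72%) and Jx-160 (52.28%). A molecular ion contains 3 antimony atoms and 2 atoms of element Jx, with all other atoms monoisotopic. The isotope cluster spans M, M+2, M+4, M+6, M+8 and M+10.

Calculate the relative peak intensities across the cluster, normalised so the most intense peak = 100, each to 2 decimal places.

12.83 : 56.89 : 100.00 : 87.09 : 37.60 : 6.44

Antimony pattern (n=3): 0.18724742 : 0.42015297 : 0.3142518 : 0.07834781
Element Jx pattern (n=2): 0.22771984 : 0.49896032 : 0.27331984
Convolve the two distributions (both contribute in 2-u steps):
  M: 0.18724742×0.22771984 = 0.042640
  M+2: 0.18724742×0.49896032 + 0.42015297×0.22771984 = 0.189106
  M+4: 0.18724742×0.27331984 + 0.42015297×0.49896032 + 0.3142518×0.22771984 = 0.332379
  M+6: 0.42015297×0.27331984 + 0.3142518×0.49896032 + 0.07834781×0.22771984 = 0.289477
  M+8: 0.3142518×0.27331984 + 0.07834781×0.49896032 = 0.124984
  M+10: 0.07834781×0.27331984 = 0.021414
Scale to base peak (0.332379) = 100: 12.83 : 56.89 : 100.00 : 87.09 : 37.60 : 6.44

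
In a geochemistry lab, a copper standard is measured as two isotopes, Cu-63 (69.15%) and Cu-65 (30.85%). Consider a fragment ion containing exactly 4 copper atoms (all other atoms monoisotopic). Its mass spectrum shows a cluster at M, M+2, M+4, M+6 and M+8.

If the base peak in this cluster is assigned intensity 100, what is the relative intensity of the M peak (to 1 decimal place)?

Binomial terms of (0.6915 + 0.3085)^4: M 0.2286, M+2 0.4080, M+4 0.2731, M+6 0.0812, M+8 0.0091 → M+2 is the base peak.
P(M+2) = C(4,1) × 0.6915^3 × 0.3085^1 = 4 × 0.33065611 × 0.3085 = 0.408030 (base)
P(M) = C(4,0) × 0.6915^4 × 0.3085^0 = 1 × 0.2286487 × 1.0000 = 0.228649
Relative intensity = 0.228649 / 0.408030 × 100 = 56.0

56.0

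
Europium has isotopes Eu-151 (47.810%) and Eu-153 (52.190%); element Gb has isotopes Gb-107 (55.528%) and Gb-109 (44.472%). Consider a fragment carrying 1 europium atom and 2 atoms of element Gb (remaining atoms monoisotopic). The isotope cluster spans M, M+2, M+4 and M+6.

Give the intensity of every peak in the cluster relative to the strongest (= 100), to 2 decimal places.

Europium pattern (n=1): 0.4781 : 0.5219
Element Gb pattern (n=2): 0.30833588 : 0.49388824 : 0.19777588
Convolve the two distributions (both contribute in 2-u steps):
  M: 0.4781×0.30833588 = 0.147415
  M+2: 0.4781×0.49388824 + 0.5219×0.30833588 = 0.397048
  M+4: 0.4781×0.19777588 + 0.5219×0.49388824 = 0.352317
  M+6: 0.5219×0.19777588 = 0.103219
Scale to base peak (0.397048) = 100: 37.13 : 100.00 : 88.73 : 26.00

37.13 : 100.00 : 88.73 : 26.00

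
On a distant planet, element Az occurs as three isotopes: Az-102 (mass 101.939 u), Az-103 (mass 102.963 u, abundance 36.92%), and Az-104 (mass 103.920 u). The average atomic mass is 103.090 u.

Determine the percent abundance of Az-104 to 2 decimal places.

The remaining 63.08% is split between Az-102 (fraction x) and Az-104 (fraction 0.6308 − x).
Substituting: 101.939x + 103.920(0.6308 − x) = 65.0760604
(101.939 − 103.920)x = -0.4766756  ⇒  x = 0.24062, y = 0.39018
Az-102: 24.06%, Az-104: 39.02%.

39.02%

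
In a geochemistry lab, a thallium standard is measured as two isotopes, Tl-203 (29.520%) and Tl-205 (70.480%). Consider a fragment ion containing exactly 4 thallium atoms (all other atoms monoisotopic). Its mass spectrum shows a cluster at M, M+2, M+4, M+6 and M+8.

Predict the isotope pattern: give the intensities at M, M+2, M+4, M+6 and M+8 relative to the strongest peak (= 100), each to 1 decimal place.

1.8 : 17.5 : 62.8 : 100.0 : 59.7

Expanding (0.29520 + 0.70480)^4:
P(M) = 0.29520^4 = 0.007594
P(M+2) = 4 × 0.29520^3 × 0.70480^1 = 0.072523
P(M+4) = 6 × 0.29520^2 × 0.70480^2 = 0.259726
P(M+6) = 4 × 0.29520^1 × 0.70480^3 = 0.413403
P(M+8) = 0.70480^4 = 0.246754
The M+6 peak is largest (0.413403); scaling to 100 gives 1.8 : 17.5 : 62.8 : 100.0 : 59.7.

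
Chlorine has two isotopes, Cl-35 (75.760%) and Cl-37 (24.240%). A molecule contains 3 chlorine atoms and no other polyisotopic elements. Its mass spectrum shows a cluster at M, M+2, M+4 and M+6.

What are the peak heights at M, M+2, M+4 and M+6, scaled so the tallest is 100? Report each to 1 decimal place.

The 3 Cl atoms are independent, so intensities follow the terms of (0.75760 + 0.24240)^3.
P(M) = 0.75760^3 = 0.434830
P(M+2) = 3 × 0.75760^2 × 0.24240^1 = 0.417382
P(M+4) = 3 × 0.75760^1 × 0.24240^2 = 0.133545
P(M+6) = 0.24240^3 = 0.014243
The M peak is largest (0.434830); scaling to 100 gives 100.0 : 96.0 : 30.7 : 3.3.

100.0 : 96.0 : 30.7 : 3.3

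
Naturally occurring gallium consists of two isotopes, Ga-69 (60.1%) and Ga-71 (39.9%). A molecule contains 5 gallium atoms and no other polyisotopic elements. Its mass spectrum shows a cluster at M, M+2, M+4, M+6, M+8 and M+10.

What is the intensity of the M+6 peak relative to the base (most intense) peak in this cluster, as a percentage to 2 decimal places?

(0.601 + 0.399)^5 gives M 0.0784, M+2 0.2603, M+4 0.3456, M+6 0.2294, M+8 0.0762, M+10 0.0101; the largest is M+4.
P(M+4) = C(5,2) × 0.601^3 × 0.399^2 = 10 × 0.2170818 × 0.159201 = 0.345596 (base)
P(M+6) = C(5,3) × 0.601^2 × 0.399^3 = 10 × 0.361201 × 0.0635212 = 0.229439
Relative intensity = 0.229439 / 0.345596 × 100 = 66.39

66.39%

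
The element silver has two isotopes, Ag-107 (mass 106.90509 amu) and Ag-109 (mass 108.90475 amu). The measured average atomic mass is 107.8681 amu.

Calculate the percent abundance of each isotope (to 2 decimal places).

Let x be the fractional abundance of Ag-107; then Ag-109 has abundance 1 − x.
106.90509·x + 108.90475·(1 − x) = 107.8681
(106.90509 − 108.90475)·x = 107.8681 − 108.90475
x = -1.03665 / -1.99966 = 0.51841 → 51.84% Ag-107, 48.16% Ag-109.

Ag-107: 51.84%, Ag-109: 48.16%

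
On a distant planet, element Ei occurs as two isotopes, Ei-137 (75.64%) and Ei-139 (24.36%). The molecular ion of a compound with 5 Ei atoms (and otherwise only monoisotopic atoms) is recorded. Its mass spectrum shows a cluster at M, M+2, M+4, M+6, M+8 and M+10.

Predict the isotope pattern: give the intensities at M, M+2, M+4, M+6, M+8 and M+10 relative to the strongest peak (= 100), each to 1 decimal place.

Expanding (0.7564 + 0.2436)^5:
P(M) = 0.7564^5 = 0.247604
P(M+2) = 5 × 0.7564^4 × 0.2436^1 = 0.398707
P(M+4) = 10 × 0.7564^3 × 0.2436^2 = 0.256808
P(M+6) = 10 × 0.7564^2 × 0.2436^3 = 0.082706
P(M+8) = 5 × 0.7564^1 × 0.2436^4 = 0.013318
P(M+10) = 0.2436^5 = 0.000858
The M+2 peak is largest (0.398707); scaling to 100 gives 62.1 : 100.0 : 64.4 : 20.7 : 3.3 : 0.2.

62.1 : 100.0 : 64.4 : 20.7 : 3.3 : 0.2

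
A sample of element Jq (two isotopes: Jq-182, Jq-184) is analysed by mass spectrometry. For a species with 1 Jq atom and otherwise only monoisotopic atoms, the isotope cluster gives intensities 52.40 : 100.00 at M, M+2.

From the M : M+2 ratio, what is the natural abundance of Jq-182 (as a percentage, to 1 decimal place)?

34.4%

Write p for the Jq-182 fraction. I(M+2)/I(M) = [C(1,1)·p^0·(1−p)] / p^1 = 1·(1−p)/p = 100.00/52.40 = 1.9084
(1−p)/p = 1.9084/1 = 1.9084  ⇒  p = 1/(1 + 1.9084) = 0.3438
Jq-182: 34.4%, Jq-184: 65.6%.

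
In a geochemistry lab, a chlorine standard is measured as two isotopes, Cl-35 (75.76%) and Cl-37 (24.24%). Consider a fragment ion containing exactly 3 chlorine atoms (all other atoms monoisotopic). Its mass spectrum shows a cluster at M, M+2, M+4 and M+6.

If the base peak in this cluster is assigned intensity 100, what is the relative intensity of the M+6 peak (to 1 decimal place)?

3.3

Binomial terms of (0.7576 + 0.2424)^3: M 0.4348, M+2 0.4174, M+4 0.1335, M+6 0.0142 → M is the base peak.
P(M) = C(3,0) × 0.7576^3 × 0.2424^0 = 1 × 0.4348304 × 1.0000 = 0.434830 (base)
P(M+6) = C(3,3) × 0.7576^0 × 0.2424^3 = 1 × 1.0000 × 0.01424288 = 0.014243
Relative intensity = 0.014243 / 0.434830 × 100 = 3.3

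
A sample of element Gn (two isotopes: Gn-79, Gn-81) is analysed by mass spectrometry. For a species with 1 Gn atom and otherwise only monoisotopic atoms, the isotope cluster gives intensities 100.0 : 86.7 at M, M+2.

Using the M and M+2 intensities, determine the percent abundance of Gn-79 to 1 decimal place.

If p is the fraction of Gn that is Gn-79, then I(M+2)/I(M) = [C(1,1)·p^0·(1−p)] / p^1 = 1·(1−p)/p = 86.7/100.0 = 0.8670
(1−p)/p = 0.8670/1 = 0.8670  ⇒  p = 1/(1 + 0.8670) = 0.5356
Gn-79: 53.6%, Gn-81: 46.4%.

53.6%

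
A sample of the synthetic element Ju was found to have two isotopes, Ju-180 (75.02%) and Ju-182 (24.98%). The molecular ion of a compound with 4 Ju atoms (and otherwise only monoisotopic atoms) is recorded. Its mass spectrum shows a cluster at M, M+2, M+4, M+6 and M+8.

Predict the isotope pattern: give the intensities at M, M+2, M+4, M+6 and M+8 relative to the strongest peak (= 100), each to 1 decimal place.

75.1 : 100.0 : 49.9 : 11.1 : 0.9

Expanding (0.7502 + 0.2498)^4:
P(M) = 0.7502^4 = 0.316744
P(M+2) = 4 × 0.7502^3 × 0.2498^1 = 0.421875
P(M+4) = 6 × 0.7502^2 × 0.2498^2 = 0.210712
P(M+6) = 4 × 0.7502^1 × 0.2498^3 = 0.046775
P(M+8) = 0.2498^4 = 0.003894
The M+2 peak is largest (0.421875); scaling to 100 gives 75.1 : 100.0 : 49.9 : 11.1 : 0.9.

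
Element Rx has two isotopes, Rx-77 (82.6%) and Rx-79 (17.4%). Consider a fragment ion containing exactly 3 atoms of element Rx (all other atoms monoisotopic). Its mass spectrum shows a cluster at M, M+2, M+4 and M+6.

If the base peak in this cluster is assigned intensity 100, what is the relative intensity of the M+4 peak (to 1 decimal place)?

(0.826 + 0.174)^3 gives M 0.5636, M+2 0.3561, M+4 0.0750, M+6 0.0053; the largest is M.
P(M) = C(3,0) × 0.826^3 × 0.174^0 = 1 × 0.56355998 × 1.0000 = 0.563560 (base)
P(M+4) = C(3,2) × 0.826^1 × 0.174^2 = 3 × 0.8260 × 0.030276 = 0.075024
Relative intensity = 0.075024 / 0.563560 × 100 = 13.3

13.3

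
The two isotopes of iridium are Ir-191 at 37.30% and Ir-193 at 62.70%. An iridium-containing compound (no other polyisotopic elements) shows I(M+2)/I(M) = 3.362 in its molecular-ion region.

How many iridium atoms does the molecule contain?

2

The M+2/M ratio from n Ir atoms is n · q/p = n · 0.6270/0.3730.
n = 3.362 × 0.3730/0.6270 = 2.00 ≈ 2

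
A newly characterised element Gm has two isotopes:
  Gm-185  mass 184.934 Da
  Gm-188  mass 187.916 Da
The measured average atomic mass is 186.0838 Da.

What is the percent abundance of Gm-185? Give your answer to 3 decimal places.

With x = fraction of Gm-185 (so Gm-188 is 1 − x):
184.934·x + 187.916·(1 − x) = 186.0838
(184.934 − 187.916)·x = 186.0838 − 187.916
x = -1.8322 / -2.982 = 0.61442 → 61.442% Gm-185, 38.558% Gm-188.

61.442%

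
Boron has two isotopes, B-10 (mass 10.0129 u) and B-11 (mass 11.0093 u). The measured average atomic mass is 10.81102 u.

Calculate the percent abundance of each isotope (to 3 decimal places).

Let x be the fractional abundance of B-10; then B-11 has abundance 1 − x.
10.0129·x + 11.0093·(1 − x) = 10.81102
(10.0129 − 11.0093)·x = 10.81102 − 11.0093
x = -0.19828 / -0.9964 = 0.19900 → 19.900% B-10, 80.100% B-11.

B-10: 19.900%, B-11: 80.100%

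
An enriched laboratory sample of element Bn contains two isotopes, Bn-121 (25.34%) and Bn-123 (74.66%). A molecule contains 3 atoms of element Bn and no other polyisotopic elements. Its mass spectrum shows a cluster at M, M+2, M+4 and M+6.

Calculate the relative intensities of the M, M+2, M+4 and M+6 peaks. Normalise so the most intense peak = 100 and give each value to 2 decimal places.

The 3 Bn atoms are independent, so intensities follow the terms of (0.2534 + 0.7466)^3.
P(M) = 0.2534^3 = 0.016271
P(M+2) = 3 × 0.2534^2 × 0.7466^1 = 0.143821
P(M+4) = 3 × 0.2534^1 × 0.7466^2 = 0.423744
P(M+6) = 0.7466^3 = 0.416163
The M+4 peak is largest (0.423744); scaling to 100 gives 3.84 : 33.94 : 100.00 : 98.21.

3.84 : 33.94 : 100.00 : 98.21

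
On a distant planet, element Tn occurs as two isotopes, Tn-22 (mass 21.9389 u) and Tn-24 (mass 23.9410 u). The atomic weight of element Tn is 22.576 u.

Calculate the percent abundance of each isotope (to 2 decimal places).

Tn-22: 68.18%, Tn-24: 31.82%

Writing the weighted mean with unknown fraction x of Tn-22:
21.9389·x + 23.9410·(1 − x) = 22.576
(21.9389 − 23.9410)·x = 22.576 − 23.9410
x = -1.3650 / -2.0021 = 0.68178 → 68.18% Tn-22, 31.82% Tn-24.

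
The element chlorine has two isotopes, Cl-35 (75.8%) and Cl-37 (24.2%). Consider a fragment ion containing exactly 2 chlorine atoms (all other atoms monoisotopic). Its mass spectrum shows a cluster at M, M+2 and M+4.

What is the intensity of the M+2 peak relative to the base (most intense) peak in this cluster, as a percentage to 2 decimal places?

63.85%

Term probabilities: M 0.5746, M+2 0.3669, M+4 0.0586. Base peak = M.
P(M) = C(2,0) × 0.758^2 × 0.242^0 = 1 × 0.574564 × 1.0000 = 0.574564 (base)
P(M+2) = C(2,1) × 0.758^1 × 0.242^1 = 2 × 0.7580 × 0.2420 = 0.366872
Relative intensity = 0.366872 / 0.574564 × 100 = 63.85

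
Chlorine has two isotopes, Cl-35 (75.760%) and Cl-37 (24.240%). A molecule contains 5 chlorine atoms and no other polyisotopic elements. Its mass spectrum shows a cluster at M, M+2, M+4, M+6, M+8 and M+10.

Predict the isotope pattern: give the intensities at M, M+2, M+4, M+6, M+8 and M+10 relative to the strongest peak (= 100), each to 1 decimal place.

Each Cl atom is independently Cl-35 (p = 0.75760) or Cl-37 (q = 0.24240); the cluster is the binomial expansion (p + q)^5.
P(M) = 0.75760^5 = 0.249574
P(M+2) = 5 × 0.75760^4 × 0.24240^1 = 0.399266
P(M+4) = 10 × 0.75760^3 × 0.24240^2 = 0.255497
P(M+6) = 10 × 0.75760^2 × 0.24240^3 = 0.081748
P(M+8) = 5 × 0.75760^1 × 0.24240^4 = 0.013078
P(M+10) = 0.24240^5 = 0.000837
The M+2 peak is largest (0.399266); scaling to 100 gives 62.5 : 100.0 : 64.0 : 20.5 : 3.3 : 0.2.

62.5 : 100.0 : 64.0 : 20.5 : 3.3 : 0.2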